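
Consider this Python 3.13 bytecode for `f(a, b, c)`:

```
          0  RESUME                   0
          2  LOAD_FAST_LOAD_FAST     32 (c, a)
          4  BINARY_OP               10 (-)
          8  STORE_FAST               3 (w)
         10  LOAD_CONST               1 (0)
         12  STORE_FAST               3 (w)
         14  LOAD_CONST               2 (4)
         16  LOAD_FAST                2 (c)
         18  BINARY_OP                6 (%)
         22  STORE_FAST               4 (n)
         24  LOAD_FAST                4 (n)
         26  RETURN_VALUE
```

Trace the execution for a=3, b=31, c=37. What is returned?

LOAD_FAST_LOAD_FAST c,a → push 37,3. Stack: [37, 3]
BINARY_OP - → 37 - 3 = 34. Stack: [34]
STORE_FAST w → w=34. Stack: []
LOAD_CONST → push 0. Stack: [0]
STORE_FAST w → w=0. Stack: []
LOAD_CONST → push 4. Stack: [4]
LOAD_FAST c → push 37. Stack: [4, 37]
BINARY_OP % → 4 % 37 = 4. Stack: [4]
STORE_FAST n → n=4. Stack: []
LOAD_FAST n → push 4. Stack: [4]
RETURN_VALUE → return 4.

4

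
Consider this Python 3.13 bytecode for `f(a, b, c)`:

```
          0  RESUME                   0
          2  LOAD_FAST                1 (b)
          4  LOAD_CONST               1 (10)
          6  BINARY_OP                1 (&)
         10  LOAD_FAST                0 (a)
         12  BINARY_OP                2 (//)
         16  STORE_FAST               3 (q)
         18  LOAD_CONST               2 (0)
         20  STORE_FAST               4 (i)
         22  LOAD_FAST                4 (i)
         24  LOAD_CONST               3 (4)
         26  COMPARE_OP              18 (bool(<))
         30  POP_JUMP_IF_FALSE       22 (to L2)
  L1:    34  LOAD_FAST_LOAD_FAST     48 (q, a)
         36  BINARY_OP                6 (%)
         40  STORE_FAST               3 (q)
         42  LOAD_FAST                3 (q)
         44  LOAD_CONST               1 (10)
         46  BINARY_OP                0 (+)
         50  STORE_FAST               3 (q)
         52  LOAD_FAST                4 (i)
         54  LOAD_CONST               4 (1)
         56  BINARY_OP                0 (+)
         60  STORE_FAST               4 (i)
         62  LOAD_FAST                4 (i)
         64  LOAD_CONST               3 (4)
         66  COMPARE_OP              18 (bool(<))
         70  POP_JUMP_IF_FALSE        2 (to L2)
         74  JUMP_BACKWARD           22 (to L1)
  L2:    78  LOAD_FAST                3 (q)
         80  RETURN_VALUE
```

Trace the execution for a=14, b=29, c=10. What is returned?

12

LOAD_FAST b → push 29
LOAD_CONST → push 10
BINARY_OP & → 29 & 10 = 8
LOAD_FAST a → push 14
BINARY_OP // → 8 // 14 = 0
STORE_FAST q → q=0
LOAD_CONST → push 0
STORE_FAST i → i=0
LOAD_FAST i → push 0
LOAD_CONST → push 4
COMPARE_OP bool(<) → 0 vs 4 = True
POP_JUMP_IF_FALSE → pop True; no jump
LOAD_FAST_LOAD_FAST q,a → push 0,14
BINARY_OP % → 0 % 14 = 0
STORE_FAST q → q=0
LOAD_FAST q → push 0
LOAD_CONST → push 10
BINARY_OP + → 0 + 10 = 10
STORE_FAST q → q=10
LOAD_FAST i → push 0
LOAD_CONST → push 1
BINARY_OP + → 0 + 1 = 1
STORE_FAST i → i=1
LOAD_FAST i → push 1
LOAD_CONST → push 4
COMPARE_OP bool(<) → 1 vs 4 = True
POP_JUMP_IF_FALSE → pop True; no jump
LOAD_FAST_LOAD_FAST q,a → push 10,14
BINARY_OP % → 10 % 14 = 10
STORE_FAST q → q=10
LOAD_FAST q → push 10
LOAD_CONST → push 10
BINARY_OP + → 10 + 10 = 20
STORE_FAST q → q=20
LOAD_FAST i → push 1
LOAD_CONST → push 1
BINARY_OP + → 1 + 1 = 2
STORE_FAST i → i=2
LOAD_FAST i → push 2
LOAD_CONST → push 4
COMPARE_OP bool(<) → 2 vs 4 = True
POP_JUMP_IF_FALSE → pop True; no jump
LOAD_FAST_LOAD_FAST q,a → push 20,14
BINARY_OP % → 20 % 14 = 6
STORE_FAST q → q=6
LOAD_FAST q → push 6
LOAD_CONST → push 10
BINARY_OP + → 6 + 10 = 16
STORE_FAST q → q=16
LOAD_FAST i → push 2
LOAD_CONST → push 1
BINARY_OP + → 2 + 1 = 3
STORE_FAST i → i=3
LOAD_FAST i → push 3
LOAD_CONST → push 4
COMPARE_OP bool(<) → 3 vs 4 = True
POP_JUMP_IF_FALSE → pop True; no jump
LOAD_FAST_LOAD_FAST q,a → push 16,14
BINARY_OP % → 16 % 14 = 2
STORE_FAST q → q=2
LOAD_FAST q → push 2
LOAD_CONST → push 10
BINARY_OP + → 2 + 10 = 12
STORE_FAST q → q=12
LOAD_FAST i → push 3
LOAD_CONST → push 1
BINARY_OP + → 3 + 1 = 4
STORE_FAST i → i=4
LOAD_FAST i → push 4
LOAD_CONST → push 4
COMPARE_OP bool(<) → 4 vs 4 = False
POP_JUMP_IF_FALSE → pop False; jump
LOAD_FAST q → push 12
RETURN_VALUE → return 12.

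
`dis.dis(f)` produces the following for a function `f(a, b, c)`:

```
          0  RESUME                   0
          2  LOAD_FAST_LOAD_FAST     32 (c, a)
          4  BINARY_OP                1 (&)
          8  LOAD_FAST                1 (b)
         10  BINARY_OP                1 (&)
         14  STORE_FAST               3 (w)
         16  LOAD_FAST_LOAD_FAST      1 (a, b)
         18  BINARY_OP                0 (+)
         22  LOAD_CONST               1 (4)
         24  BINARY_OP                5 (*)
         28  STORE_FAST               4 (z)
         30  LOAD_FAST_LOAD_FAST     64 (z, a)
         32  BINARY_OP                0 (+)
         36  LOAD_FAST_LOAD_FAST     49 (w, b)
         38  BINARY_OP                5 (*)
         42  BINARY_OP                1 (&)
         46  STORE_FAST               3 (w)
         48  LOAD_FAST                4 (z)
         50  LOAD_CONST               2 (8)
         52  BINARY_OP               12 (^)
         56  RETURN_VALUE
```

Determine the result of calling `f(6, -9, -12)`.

-4

LOAD_FAST_LOAD_FAST c,a → push -12,6. Stack: [-12, 6]
BINARY_OP & → -12 & 6 = 4. Stack: [4]
LOAD_FAST b → push -9. Stack: [4, -9]
BINARY_OP & → 4 & -9 = 4. Stack: [4]
STORE_FAST w → w=4. Stack: []
LOAD_FAST_LOAD_FAST a,b → push 6,-9. Stack: [6, -9]
BINARY_OP + → 6 + -9 = -3. Stack: [-3]
LOAD_CONST → push 4. Stack: [-3, 4]
BINARY_OP * → -3 * 4 = -12. Stack: [-12]
STORE_FAST z → z=-12. Stack: []
LOAD_FAST_LOAD_FAST z,a → push -12,6. Stack: [-12, 6]
BINARY_OP + → -12 + 6 = -6. Stack: [-6]
LOAD_FAST_LOAD_FAST w,b → push 4,-9. Stack: [-6, 4, -9]
BINARY_OP * → 4 * -9 = -36. Stack: [-6, -36]
BINARY_OP & → -6 & -36 = -40. Stack: [-40]
STORE_FAST w → w=-40. Stack: []
LOAD_FAST z → push -12. Stack: [-12]
LOAD_CONST → push 8. Stack: [-12, 8]
BINARY_OP ^ → -12 ^ 8 = -4. Stack: [-4]
RETURN_VALUE → return -4.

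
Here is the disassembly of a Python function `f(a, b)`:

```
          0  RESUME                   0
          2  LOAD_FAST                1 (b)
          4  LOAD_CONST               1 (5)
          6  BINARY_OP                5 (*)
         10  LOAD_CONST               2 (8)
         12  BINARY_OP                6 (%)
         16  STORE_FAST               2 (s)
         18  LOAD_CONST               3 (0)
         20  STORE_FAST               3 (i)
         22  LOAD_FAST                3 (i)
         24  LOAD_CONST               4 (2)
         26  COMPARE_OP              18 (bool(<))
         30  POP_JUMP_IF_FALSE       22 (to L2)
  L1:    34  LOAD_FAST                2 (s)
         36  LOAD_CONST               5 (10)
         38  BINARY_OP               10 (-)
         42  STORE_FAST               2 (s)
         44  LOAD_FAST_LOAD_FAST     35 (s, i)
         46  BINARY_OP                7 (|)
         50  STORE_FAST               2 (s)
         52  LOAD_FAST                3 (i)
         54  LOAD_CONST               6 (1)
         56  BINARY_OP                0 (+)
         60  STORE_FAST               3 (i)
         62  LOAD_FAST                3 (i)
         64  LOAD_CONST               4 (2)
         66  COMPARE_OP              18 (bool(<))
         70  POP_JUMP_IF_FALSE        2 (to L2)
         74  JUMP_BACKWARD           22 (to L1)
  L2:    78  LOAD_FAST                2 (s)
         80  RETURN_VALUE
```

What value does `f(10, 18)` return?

LOAD_FAST b → push 18. Stack: [18]
LOAD_CONST → push 5. Stack: [18, 5]
BINARY_OP * → 18 * 5 = 90. Stack: [90]
LOAD_CONST → push 8. Stack: [90, 8]
BINARY_OP % → 90 % 8 = 2. Stack: [2]
STORE_FAST s → s=2. Stack: []
LOAD_CONST → push 0. Stack: [0]
STORE_FAST i → i=0. Stack: []
LOAD_FAST i → push 0. Stack: [0]
LOAD_CONST → push 2. Stack: [0, 2]
COMPARE_OP bool(<) → 0 vs 2 = True. Stack: [True]
POP_JUMP_IF_FALSE → pop True; no jump. Stack: []
LOAD_FAST s → push 2. Stack: [2]
LOAD_CONST → push 10. Stack: [2, 10]
BINARY_OP - → 2 - 10 = -8. Stack: [-8]
STORE_FAST s → s=-8. Stack: []
LOAD_FAST_LOAD_FAST s,i → push -8,0. Stack: [-8, 0]
BINARY_OP | → -8 | 0 = -8. Stack: [-8]
STORE_FAST s → s=-8. Stack: []
LOAD_FAST i → push 0. Stack: [0]
LOAD_CONST → push 1. Stack: [0, 1]
BINARY_OP + → 0 + 1 = 1. Stack: [1]
STORE_FAST i → i=1. Stack: []
LOAD_FAST i → push 1. Stack: [1]
LOAD_CONST → push 2. Stack: [1, 2]
COMPARE_OP bool(<) → 1 vs 2 = True. Stack: [True]
POP_JUMP_IF_FALSE → pop True; no jump. Stack: []
LOAD_FAST s → push -8. Stack: [-8]
LOAD_CONST → push 10. Stack: [-8, 10]
BINARY_OP - → -8 - 10 = -18. Stack: [-18]
STORE_FAST s → s=-18. Stack: []
LOAD_FAST_LOAD_FAST s,i → push -18,1. Stack: [-18, 1]
BINARY_OP | → -18 | 1 = -17. Stack: [-17]
STORE_FAST s → s=-17. Stack: []
LOAD_FAST i → push 1. Stack: [1]
LOAD_CONST → push 1. Stack: [1, 1]
BINARY_OP + → 1 + 1 = 2. Stack: [2]
STORE_FAST i → i=2. Stack: []
LOAD_FAST i → push 2. Stack: [2]
LOAD_CONST → push 2. Stack: [2, 2]
COMPARE_OP bool(<) → 2 vs 2 = False. Stack: [False]
POP_JUMP_IF_FALSE → pop False; jump. Stack: []
LOAD_FAST s → push -17. Stack: [-17]
RETURN_VALUE → return -17.

-17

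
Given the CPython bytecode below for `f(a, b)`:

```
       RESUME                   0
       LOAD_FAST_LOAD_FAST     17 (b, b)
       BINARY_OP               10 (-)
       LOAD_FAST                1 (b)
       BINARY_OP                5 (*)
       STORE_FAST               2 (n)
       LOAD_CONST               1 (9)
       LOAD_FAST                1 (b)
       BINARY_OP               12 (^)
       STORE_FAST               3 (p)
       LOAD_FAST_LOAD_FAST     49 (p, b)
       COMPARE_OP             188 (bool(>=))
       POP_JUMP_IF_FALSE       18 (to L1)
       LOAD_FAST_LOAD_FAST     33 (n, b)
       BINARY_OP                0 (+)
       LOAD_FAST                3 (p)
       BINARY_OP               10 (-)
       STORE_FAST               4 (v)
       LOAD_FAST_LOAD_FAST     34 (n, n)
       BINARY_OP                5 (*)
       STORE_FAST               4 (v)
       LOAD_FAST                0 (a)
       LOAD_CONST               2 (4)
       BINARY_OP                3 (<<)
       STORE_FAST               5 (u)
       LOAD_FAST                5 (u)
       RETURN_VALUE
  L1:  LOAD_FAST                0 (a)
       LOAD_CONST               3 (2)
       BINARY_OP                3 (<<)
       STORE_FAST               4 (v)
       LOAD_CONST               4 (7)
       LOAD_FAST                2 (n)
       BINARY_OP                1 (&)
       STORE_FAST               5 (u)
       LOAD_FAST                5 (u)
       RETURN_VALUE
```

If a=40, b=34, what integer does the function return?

640

LOAD_FAST_LOAD_FAST b,b → push 34,34. Stack: [34, 34]
BINARY_OP - → 34 - 34 = 0. Stack: [0]
LOAD_FAST b → push 34. Stack: [0, 34]
BINARY_OP * → 0 * 34 = 0. Stack: [0]
STORE_FAST n → n=0. Stack: []
LOAD_CONST → push 9. Stack: [9]
LOAD_FAST b → push 34. Stack: [9, 34]
BINARY_OP ^ → 9 ^ 34 = 43. Stack: [43]
STORE_FAST p → p=43. Stack: []
LOAD_FAST_LOAD_FAST p,b → push 43,34. Stack: [43, 34]
COMPARE_OP bool(>=) → 43 vs 34 = True. Stack: [True]
POP_JUMP_IF_FALSE → pop True; no jump. Stack: []
LOAD_FAST_LOAD_FAST n,b → push 0,34. Stack: [0, 34]
BINARY_OP + → 0 + 34 = 34. Stack: [34]
LOAD_FAST p → push 43. Stack: [34, 43]
BINARY_OP - → 34 - 43 = -9. Stack: [-9]
STORE_FAST v → v=-9. Stack: []
LOAD_FAST_LOAD_FAST n,n → push 0,0. Stack: [0, 0]
BINARY_OP * → 0 * 0 = 0. Stack: [0]
STORE_FAST v → v=0. Stack: []
LOAD_FAST a → push 40. Stack: [40]
LOAD_CONST → push 4. Stack: [40, 4]
BINARY_OP << → 40 << 4 = 640. Stack: [640]
STORE_FAST u → u=640. Stack: []
LOAD_FAST u → push 640. Stack: [640]
RETURN_VALUE → return 640.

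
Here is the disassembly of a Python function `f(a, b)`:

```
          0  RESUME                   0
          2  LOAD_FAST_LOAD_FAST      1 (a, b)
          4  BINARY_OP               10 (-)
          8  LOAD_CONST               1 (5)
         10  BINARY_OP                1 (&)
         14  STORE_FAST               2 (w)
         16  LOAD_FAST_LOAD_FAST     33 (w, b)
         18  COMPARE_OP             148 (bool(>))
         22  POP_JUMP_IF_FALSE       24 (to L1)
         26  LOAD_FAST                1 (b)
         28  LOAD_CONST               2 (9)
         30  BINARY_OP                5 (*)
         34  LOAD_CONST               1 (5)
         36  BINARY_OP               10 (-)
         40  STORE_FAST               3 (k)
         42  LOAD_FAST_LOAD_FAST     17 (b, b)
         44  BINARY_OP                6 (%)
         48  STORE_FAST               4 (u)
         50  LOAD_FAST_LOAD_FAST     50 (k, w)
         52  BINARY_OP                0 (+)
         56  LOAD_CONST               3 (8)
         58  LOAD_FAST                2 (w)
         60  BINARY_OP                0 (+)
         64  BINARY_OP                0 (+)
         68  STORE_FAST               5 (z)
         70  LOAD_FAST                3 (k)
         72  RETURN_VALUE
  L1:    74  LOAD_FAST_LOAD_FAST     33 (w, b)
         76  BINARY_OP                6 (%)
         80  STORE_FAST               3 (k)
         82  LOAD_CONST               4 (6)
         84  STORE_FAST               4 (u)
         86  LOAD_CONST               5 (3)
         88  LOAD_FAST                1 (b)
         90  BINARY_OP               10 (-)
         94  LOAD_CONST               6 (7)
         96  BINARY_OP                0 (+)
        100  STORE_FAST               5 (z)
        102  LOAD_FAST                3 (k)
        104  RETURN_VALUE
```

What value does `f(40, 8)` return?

0

LOAD_FAST_LOAD_FAST a,b → push 40,8. Stack: [40, 8]
BINARY_OP - → 40 - 8 = 32. Stack: [32]
LOAD_CONST → push 5. Stack: [32, 5]
BINARY_OP & → 32 & 5 = 0. Stack: [0]
STORE_FAST w → w=0. Stack: []
LOAD_FAST_LOAD_FAST w,b → push 0,8. Stack: [0, 8]
COMPARE_OP bool(>) → 0 vs 8 = False. Stack: [False]
POP_JUMP_IF_FALSE → pop False; jump. Stack: []
LOAD_FAST_LOAD_FAST w,b → push 0,8. Stack: [0, 8]
BINARY_OP % → 0 % 8 = 0. Stack: [0]
STORE_FAST k → k=0. Stack: []
LOAD_CONST → push 6. Stack: [6]
STORE_FAST u → u=6. Stack: []
LOAD_CONST → push 3. Stack: [3]
LOAD_FAST b → push 8. Stack: [3, 8]
BINARY_OP - → 3 - 8 = -5. Stack: [-5]
LOAD_CONST → push 7. Stack: [-5, 7]
BINARY_OP + → -5 + 7 = 2. Stack: [2]
STORE_FAST z → z=2. Stack: []
LOAD_FAST k → push 0. Stack: [0]
RETURN_VALUE → return 0.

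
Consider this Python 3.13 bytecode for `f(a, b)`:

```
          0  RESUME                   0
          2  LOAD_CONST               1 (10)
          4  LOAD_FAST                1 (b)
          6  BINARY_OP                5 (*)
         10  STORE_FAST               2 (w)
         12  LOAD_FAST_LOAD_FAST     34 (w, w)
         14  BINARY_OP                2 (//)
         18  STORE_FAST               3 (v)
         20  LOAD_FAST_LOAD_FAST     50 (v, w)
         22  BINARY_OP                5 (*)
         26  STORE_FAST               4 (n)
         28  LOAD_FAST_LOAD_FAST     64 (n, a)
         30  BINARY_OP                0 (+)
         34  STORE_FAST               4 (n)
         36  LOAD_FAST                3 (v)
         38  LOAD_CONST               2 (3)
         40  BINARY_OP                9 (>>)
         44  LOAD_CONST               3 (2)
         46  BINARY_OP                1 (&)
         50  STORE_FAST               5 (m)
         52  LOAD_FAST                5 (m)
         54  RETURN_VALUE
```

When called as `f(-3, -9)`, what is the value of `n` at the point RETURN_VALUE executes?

LOAD_CONST → push 10. Stack: [10]
LOAD_FAST b → push -9. Stack: [10, -9]
BINARY_OP * → 10 * -9 = -90. Stack: [-90]
STORE_FAST w → w=-90. Stack: []
LOAD_FAST_LOAD_FAST w,w → push -90,-90. Stack: [-90, -90]
BINARY_OP // → -90 // -90 = 1. Stack: [1]
STORE_FAST v → v=1. Stack: []
LOAD_FAST_LOAD_FAST v,w → push 1,-90. Stack: [1, -90]
BINARY_OP * → 1 * -90 = -90. Stack: [-90]
STORE_FAST n → n=-90. Stack: []
LOAD_FAST_LOAD_FAST n,a → push -90,-3. Stack: [-90, -3]
BINARY_OP + → -90 + -3 = -93. Stack: [-93]
STORE_FAST n → n=-93. Stack: []
LOAD_FAST v → push 1. Stack: [1]
LOAD_CONST → push 3. Stack: [1, 3]
BINARY_OP >> → 1 >> 3 = 0. Stack: [0]
LOAD_CONST → push 2. Stack: [0, 2]
BINARY_OP & → 0 & 2 = 0. Stack: [0]
STORE_FAST m → m=0. Stack: []
LOAD_FAST m → push 0. Stack: [0]
RETURN_VALUE → return 0.

-93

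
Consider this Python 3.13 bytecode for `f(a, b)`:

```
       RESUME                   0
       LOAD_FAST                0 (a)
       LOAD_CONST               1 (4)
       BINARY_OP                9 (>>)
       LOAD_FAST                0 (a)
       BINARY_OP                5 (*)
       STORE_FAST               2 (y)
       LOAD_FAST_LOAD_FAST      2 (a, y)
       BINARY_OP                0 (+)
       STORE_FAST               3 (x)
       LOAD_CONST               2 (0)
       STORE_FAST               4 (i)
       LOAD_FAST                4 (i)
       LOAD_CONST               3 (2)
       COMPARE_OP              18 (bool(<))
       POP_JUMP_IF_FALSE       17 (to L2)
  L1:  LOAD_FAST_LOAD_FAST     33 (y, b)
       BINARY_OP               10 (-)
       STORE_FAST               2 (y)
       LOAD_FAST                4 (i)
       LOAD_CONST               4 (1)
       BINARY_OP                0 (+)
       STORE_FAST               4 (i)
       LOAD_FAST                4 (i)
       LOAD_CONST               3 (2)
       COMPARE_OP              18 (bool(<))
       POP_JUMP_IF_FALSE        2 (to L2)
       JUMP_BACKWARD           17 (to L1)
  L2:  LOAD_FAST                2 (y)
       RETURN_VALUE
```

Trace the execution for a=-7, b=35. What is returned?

-63

LOAD_FAST a → push -7. Stack: [-7]
LOAD_CONST → push 4. Stack: [-7, 4]
BINARY_OP >> → -7 >> 4 = -1. Stack: [-1]
LOAD_FAST a → push -7. Stack: [-1, -7]
BINARY_OP * → -1 * -7 = 7. Stack: [7]
STORE_FAST y → y=7. Stack: []
LOAD_FAST_LOAD_FAST a,y → push -7,7. Stack: [-7, 7]
BINARY_OP + → -7 + 7 = 0. Stack: [0]
STORE_FAST x → x=0. Stack: []
LOAD_CONST → push 0. Stack: [0]
STORE_FAST i → i=0. Stack: []
LOAD_FAST i → push 0. Stack: [0]
LOAD_CONST → push 2. Stack: [0, 2]
COMPARE_OP bool(<) → 0 vs 2 = True. Stack: [True]
POP_JUMP_IF_FALSE → pop True; no jump. Stack: []
LOAD_FAST_LOAD_FAST y,b → push 7,35. Stack: [7, 35]
BINARY_OP - → 7 - 35 = -28. Stack: [-28]
STORE_FAST y → y=-28. Stack: []
LOAD_FAST i → push 0. Stack: [0]
LOAD_CONST → push 1. Stack: [0, 1]
BINARY_OP + → 0 + 1 = 1. Stack: [1]
STORE_FAST i → i=1. Stack: []
LOAD_FAST i → push 1. Stack: [1]
LOAD_CONST → push 2. Stack: [1, 2]
COMPARE_OP bool(<) → 1 vs 2 = True. Stack: [True]
POP_JUMP_IF_FALSE → pop True; no jump. Stack: []
LOAD_FAST_LOAD_FAST y,b → push -28,35. Stack: [-28, 35]
BINARY_OP - → -28 - 35 = -63. Stack: [-63]
STORE_FAST y → y=-63. Stack: []
LOAD_FAST i → push 1. Stack: [1]
LOAD_CONST → push 1. Stack: [1, 1]
BINARY_OP + → 1 + 1 = 2. Stack: [2]
STORE_FAST i → i=2. Stack: []
LOAD_FAST i → push 2. Stack: [2]
LOAD_CONST → push 2. Stack: [2, 2]
COMPARE_OP bool(<) → 2 vs 2 = False. Stack: [False]
POP_JUMP_IF_FALSE → pop False; jump. Stack: []
LOAD_FAST y → push -63. Stack: [-63]
RETURN_VALUE → return -63.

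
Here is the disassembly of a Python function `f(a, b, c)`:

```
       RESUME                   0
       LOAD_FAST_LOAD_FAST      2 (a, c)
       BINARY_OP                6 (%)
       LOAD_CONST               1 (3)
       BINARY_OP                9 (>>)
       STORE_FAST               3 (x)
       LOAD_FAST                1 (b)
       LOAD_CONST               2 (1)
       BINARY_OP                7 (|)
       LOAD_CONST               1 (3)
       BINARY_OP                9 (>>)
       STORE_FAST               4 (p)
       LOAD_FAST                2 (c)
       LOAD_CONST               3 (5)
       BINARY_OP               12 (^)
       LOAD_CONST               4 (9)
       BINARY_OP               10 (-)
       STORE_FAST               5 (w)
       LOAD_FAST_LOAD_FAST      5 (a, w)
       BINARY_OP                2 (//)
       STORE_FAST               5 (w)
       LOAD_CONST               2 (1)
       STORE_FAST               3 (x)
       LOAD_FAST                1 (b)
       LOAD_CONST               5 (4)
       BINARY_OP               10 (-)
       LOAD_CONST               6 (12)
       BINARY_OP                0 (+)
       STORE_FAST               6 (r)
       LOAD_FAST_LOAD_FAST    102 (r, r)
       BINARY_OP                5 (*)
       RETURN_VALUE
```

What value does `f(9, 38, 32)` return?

LOAD_FAST_LOAD_FAST a,c → push 9,32. Stack: [9, 32]
BINARY_OP % → 9 % 32 = 9. Stack: [9]
LOAD_CONST → push 3. Stack: [9, 3]
BINARY_OP >> → 9 >> 3 = 1. Stack: [1]
STORE_FAST x → x=1. Stack: []
LOAD_FAST b → push 38. Stack: [38]
LOAD_CONST → push 1. Stack: [38, 1]
BINARY_OP | → 38 | 1 = 39. Stack: [39]
LOAD_CONST → push 3. Stack: [39, 3]
BINARY_OP >> → 39 >> 3 = 4. Stack: [4]
STORE_FAST p → p=4. Stack: []
LOAD_FAST c → push 32. Stack: [32]
LOAD_CONST → push 5. Stack: [32, 5]
BINARY_OP ^ → 32 ^ 5 = 37. Stack: [37]
LOAD_CONST → push 9. Stack: [37, 9]
BINARY_OP - → 37 - 9 = 28. Stack: [28]
STORE_FAST w → w=28. Stack: []
LOAD_FAST_LOAD_FAST a,w → push 9,28. Stack: [9, 28]
BINARY_OP // → 9 // 28 = 0. Stack: [0]
STORE_FAST w → w=0. Stack: []
LOAD_CONST → push 1. Stack: [1]
STORE_FAST x → x=1. Stack: []
LOAD_FAST b → push 38. Stack: [38]
LOAD_CONST → push 4. Stack: [38, 4]
BINARY_OP - → 38 - 4 = 34. Stack: [34]
LOAD_CONST → push 12. Stack: [34, 12]
BINARY_OP + → 34 + 12 = 46. Stack: [46]
STORE_FAST r → r=46. Stack: []
LOAD_FAST_LOAD_FAST r,r → push 46,46. Stack: [46, 46]
BINARY_OP * → 46 * 46 = 2116. Stack: [2116]
RETURN_VALUE → return 2116.

2116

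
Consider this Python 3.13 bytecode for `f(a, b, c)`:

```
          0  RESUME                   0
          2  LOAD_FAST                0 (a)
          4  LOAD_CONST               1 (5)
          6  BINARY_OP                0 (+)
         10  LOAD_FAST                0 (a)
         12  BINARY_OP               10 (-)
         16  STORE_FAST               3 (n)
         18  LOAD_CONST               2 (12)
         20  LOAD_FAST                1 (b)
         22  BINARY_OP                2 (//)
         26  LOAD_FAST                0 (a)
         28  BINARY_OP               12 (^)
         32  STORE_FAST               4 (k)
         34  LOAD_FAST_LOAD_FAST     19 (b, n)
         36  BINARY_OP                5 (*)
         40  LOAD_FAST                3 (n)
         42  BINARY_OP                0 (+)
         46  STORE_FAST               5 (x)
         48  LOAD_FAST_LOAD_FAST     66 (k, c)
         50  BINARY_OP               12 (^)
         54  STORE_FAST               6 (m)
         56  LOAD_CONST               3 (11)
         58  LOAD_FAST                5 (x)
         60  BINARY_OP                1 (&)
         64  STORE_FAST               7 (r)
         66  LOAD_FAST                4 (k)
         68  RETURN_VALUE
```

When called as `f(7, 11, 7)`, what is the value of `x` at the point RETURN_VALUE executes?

LOAD_FAST a → push 7. Stack: [7]
LOAD_CONST → push 5. Stack: [7, 5]
BINARY_OP + → 7 + 5 = 12. Stack: [12]
LOAD_FAST a → push 7. Stack: [12, 7]
BINARY_OP - → 12 - 7 = 5. Stack: [5]
STORE_FAST n → n=5. Stack: []
LOAD_CONST → push 12. Stack: [12]
LOAD_FAST b → push 11. Stack: [12, 11]
BINARY_OP // → 12 // 11 = 1. Stack: [1]
LOAD_FAST a → push 7. Stack: [1, 7]
BINARY_OP ^ → 1 ^ 7 = 6. Stack: [6]
STORE_FAST k → k=6. Stack: []
LOAD_FAST_LOAD_FAST b,n → push 11,5. Stack: [11, 5]
BINARY_OP * → 11 * 5 = 55. Stack: [55]
LOAD_FAST n → push 5. Stack: [55, 5]
BINARY_OP + → 55 + 5 = 60. Stack: [60]
STORE_FAST x → x=60. Stack: []
LOAD_FAST_LOAD_FAST k,c → push 6,7. Stack: [6, 7]
BINARY_OP ^ → 6 ^ 7 = 1. Stack: [1]
STORE_FAST m → m=1. Stack: []
LOAD_CONST → push 11. Stack: [11]
LOAD_FAST x → push 60. Stack: [11, 60]
BINARY_OP & → 11 & 60 = 8. Stack: [8]
STORE_FAST r → r=8. Stack: []
LOAD_FAST k → push 6. Stack: [6]
RETURN_VALUE → return 6.

60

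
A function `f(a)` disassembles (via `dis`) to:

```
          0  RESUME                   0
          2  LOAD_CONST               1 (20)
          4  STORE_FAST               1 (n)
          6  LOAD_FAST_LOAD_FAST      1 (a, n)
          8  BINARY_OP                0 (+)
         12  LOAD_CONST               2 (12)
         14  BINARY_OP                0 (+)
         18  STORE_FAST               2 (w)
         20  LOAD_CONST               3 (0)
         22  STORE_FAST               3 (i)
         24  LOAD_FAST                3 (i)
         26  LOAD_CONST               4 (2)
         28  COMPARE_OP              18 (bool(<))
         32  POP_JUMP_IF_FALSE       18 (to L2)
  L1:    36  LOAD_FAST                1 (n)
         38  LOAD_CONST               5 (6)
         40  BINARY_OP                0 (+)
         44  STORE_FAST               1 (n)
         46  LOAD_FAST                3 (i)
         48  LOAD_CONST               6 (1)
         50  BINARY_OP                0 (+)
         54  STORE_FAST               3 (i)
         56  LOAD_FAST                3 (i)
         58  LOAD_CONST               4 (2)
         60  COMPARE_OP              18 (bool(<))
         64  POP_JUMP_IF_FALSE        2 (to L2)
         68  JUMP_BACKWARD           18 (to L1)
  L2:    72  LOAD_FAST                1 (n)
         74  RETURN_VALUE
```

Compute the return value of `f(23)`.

32

LOAD_CONST → push 20. Stack: [20]
STORE_FAST n → n=20. Stack: []
LOAD_FAST_LOAD_FAST a,n → push 23,20. Stack: [23, 20]
BINARY_OP + → 23 + 20 = 43. Stack: [43]
LOAD_CONST → push 12. Stack: [43, 12]
BINARY_OP + → 43 + 12 = 55. Stack: [55]
STORE_FAST w → w=55. Stack: []
LOAD_CONST → push 0. Stack: [0]
STORE_FAST i → i=0. Stack: []
LOAD_FAST i → push 0. Stack: [0]
LOAD_CONST → push 2. Stack: [0, 2]
COMPARE_OP bool(<) → 0 vs 2 = True. Stack: [True]
POP_JUMP_IF_FALSE → pop True; no jump. Stack: []
LOAD_FAST n → push 20. Stack: [20]
LOAD_CONST → push 6. Stack: [20, 6]
BINARY_OP + → 20 + 6 = 26. Stack: [26]
STORE_FAST n → n=26. Stack: []
LOAD_FAST i → push 0. Stack: [0]
LOAD_CONST → push 1. Stack: [0, 1]
BINARY_OP + → 0 + 1 = 1. Stack: [1]
STORE_FAST i → i=1. Stack: []
LOAD_FAST i → push 1. Stack: [1]
LOAD_CONST → push 2. Stack: [1, 2]
COMPARE_OP bool(<) → 1 vs 2 = True. Stack: [True]
POP_JUMP_IF_FALSE → pop True; no jump. Stack: []
LOAD_FAST n → push 26. Stack: [26]
LOAD_CONST → push 6. Stack: [26, 6]
BINARY_OP + → 26 + 6 = 32. Stack: [32]
STORE_FAST n → n=32. Stack: []
LOAD_FAST i → push 1. Stack: [1]
LOAD_CONST → push 1. Stack: [1, 1]
BINARY_OP + → 1 + 1 = 2. Stack: [2]
STORE_FAST i → i=2. Stack: []
LOAD_FAST i → push 2. Stack: [2]
LOAD_CONST → push 2. Stack: [2, 2]
COMPARE_OP bool(<) → 2 vs 2 = False. Stack: [False]
POP_JUMP_IF_FALSE → pop False; jump. Stack: []
LOAD_FAST n → push 32. Stack: [32]
RETURN_VALUE → return 32.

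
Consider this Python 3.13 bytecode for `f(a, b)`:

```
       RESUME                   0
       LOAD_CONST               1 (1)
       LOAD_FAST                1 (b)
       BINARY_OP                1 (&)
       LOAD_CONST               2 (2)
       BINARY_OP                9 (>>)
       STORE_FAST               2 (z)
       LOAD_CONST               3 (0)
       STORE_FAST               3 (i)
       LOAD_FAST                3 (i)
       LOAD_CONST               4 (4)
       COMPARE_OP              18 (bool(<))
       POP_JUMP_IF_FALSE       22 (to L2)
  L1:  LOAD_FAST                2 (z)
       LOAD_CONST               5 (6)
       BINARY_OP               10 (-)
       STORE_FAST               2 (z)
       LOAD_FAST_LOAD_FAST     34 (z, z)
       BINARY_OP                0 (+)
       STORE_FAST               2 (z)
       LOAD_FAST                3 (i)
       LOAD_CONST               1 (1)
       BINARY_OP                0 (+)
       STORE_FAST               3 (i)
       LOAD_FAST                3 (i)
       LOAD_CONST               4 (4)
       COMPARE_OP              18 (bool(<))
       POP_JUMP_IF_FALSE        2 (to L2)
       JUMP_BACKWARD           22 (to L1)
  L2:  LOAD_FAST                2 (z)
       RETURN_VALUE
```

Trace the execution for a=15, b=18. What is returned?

LOAD_CONST → push 1
LOAD_FAST b → push 18
BINARY_OP & → 1 & 18 = 0
LOAD_CONST → push 2
BINARY_OP >> → 0 >> 2 = 0
STORE_FAST z → z=0
LOAD_CONST → push 0
STORE_FAST i → i=0
LOAD_FAST i → push 0
LOAD_CONST → push 4
COMPARE_OP bool(<) → 0 vs 4 = True
POP_JUMP_IF_FALSE → pop True; no jump
LOAD_FAST z → push 0
LOAD_CONST → push 6
BINARY_OP - → 0 - 6 = -6
STORE_FAST z → z=-6
LOAD_FAST_LOAD_FAST z,z → push -6,-6
BINARY_OP + → -6 + -6 = -12
STORE_FAST z → z=-12
LOAD_FAST i → push 0
LOAD_CONST → push 1
BINARY_OP + → 0 + 1 = 1
STORE_FAST i → i=1
LOAD_FAST i → push 1
LOAD_CONST → push 4
COMPARE_OP bool(<) → 1 vs 4 = True
POP_JUMP_IF_FALSE → pop True; no jump
LOAD_FAST z → push -12
LOAD_CONST → push 6
BINARY_OP - → -12 - 6 = -18
STORE_FAST z → z=-18
LOAD_FAST_LOAD_FAST z,z → push -18,-18
BINARY_OP + → -18 + -18 = -36
STORE_FAST z → z=-36
LOAD_FAST i → push 1
LOAD_CONST → push 1
BINARY_OP + → 1 + 1 = 2
STORE_FAST i → i=2
LOAD_FAST i → push 2
LOAD_CONST → push 4
COMPARE_OP bool(<) → 2 vs 4 = True
POP_JUMP_IF_FALSE → pop True; no jump
LOAD_FAST z → push -36
LOAD_CONST → push 6
BINARY_OP - → -36 - 6 = -42
STORE_FAST z → z=-42
LOAD_FAST_LOAD_FAST z,z → push -42,-42
BINARY_OP + → -42 + -42 = -84
STORE_FAST z → z=-84
LOAD_FAST i → push 2
LOAD_CONST → push 1
BINARY_OP + → 2 + 1 = 3
STORE_FAST i → i=3
LOAD_FAST i → push 3
LOAD_CONST → push 4
COMPARE_OP bool(<) → 3 vs 4 = True
POP_JUMP_IF_FALSE → pop True; no jump
LOAD_FAST z → push -84
LOAD_CONST → push 6
BINARY_OP - → -84 - 6 = -90
STORE_FAST z → z=-90
LOAD_FAST_LOAD_FAST z,z → push -90,-90
BINARY_OP + → -90 + -90 = -180
STORE_FAST z → z=-180
LOAD_FAST i → push 3
LOAD_CONST → push 1
BINARY_OP + → 3 + 1 = 4
STORE_FAST i → i=4
LOAD_FAST i → push 4
LOAD_CONST → push 4
COMPARE_OP bool(<) → 4 vs 4 = False
POP_JUMP_IF_FALSE → pop False; jump
LOAD_FAST z → push -180
RETURN_VALUE → return -180.

-180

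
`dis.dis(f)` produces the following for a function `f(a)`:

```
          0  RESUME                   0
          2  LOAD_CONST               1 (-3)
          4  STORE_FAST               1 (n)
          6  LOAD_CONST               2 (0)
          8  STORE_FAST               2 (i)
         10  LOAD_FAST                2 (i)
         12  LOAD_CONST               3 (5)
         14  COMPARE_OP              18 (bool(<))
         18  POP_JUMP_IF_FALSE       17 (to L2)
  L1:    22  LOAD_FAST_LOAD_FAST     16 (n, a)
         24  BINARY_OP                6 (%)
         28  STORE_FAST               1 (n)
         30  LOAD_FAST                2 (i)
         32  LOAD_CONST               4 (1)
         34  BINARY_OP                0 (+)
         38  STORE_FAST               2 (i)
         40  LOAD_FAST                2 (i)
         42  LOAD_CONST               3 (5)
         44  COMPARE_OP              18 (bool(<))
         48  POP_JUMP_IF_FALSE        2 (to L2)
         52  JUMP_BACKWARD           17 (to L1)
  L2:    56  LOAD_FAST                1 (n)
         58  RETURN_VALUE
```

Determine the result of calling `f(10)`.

LOAD_CONST → push -3. Stack: [-3]
STORE_FAST n → n=-3. Stack: []
LOAD_CONST → push 0. Stack: [0]
STORE_FAST i → i=0. Stack: []
LOAD_FAST i → push 0. Stack: [0]
LOAD_CONST → push 5. Stack: [0, 5]
COMPARE_OP bool(<) → 0 vs 5 = True. Stack: [True]
POP_JUMP_IF_FALSE → pop True; no jump. Stack: []
LOAD_FAST_LOAD_FAST n,a → push -3,10. Stack: [-3, 10]
BINARY_OP % → -3 % 10 = 7. Stack: [7]
STORE_FAST n → n=7. Stack: []
LOAD_FAST i → push 0. Stack: [0]
LOAD_CONST → push 1. Stack: [0, 1]
BINARY_OP + → 0 + 1 = 1. Stack: [1]
STORE_FAST i → i=1. Stack: []
LOAD_FAST i → push 1. Stack: [1]
LOAD_CONST → push 5. Stack: [1, 5]
COMPARE_OP bool(<) → 1 vs 5 = True. Stack: [True]
POP_JUMP_IF_FALSE → pop True; no jump. Stack: []
LOAD_FAST_LOAD_FAST n,a → push 7,10. Stack: [7, 10]
BINARY_OP % → 7 % 10 = 7. Stack: [7]
STORE_FAST n → n=7. Stack: []
LOAD_FAST i → push 1. Stack: [1]
LOAD_CONST → push 1. Stack: [1, 1]
BINARY_OP + → 1 + 1 = 2. Stack: [2]
STORE_FAST i → i=2. Stack: []
LOAD_FAST i → push 2. Stack: [2]
LOAD_CONST → push 5. Stack: [2, 5]
COMPARE_OP bool(<) → 2 vs 5 = True. Stack: [True]
POP_JUMP_IF_FALSE → pop True; no jump. Stack: []
LOAD_FAST_LOAD_FAST n,a → push 7,10. Stack: [7, 10]
BINARY_OP % → 7 % 10 = 7. Stack: [7]
STORE_FAST n → n=7. Stack: []
LOAD_FAST i → push 2. Stack: [2]
LOAD_CONST → push 1. Stack: [2, 1]
BINARY_OP + → 2 + 1 = 3. Stack: [3]
STORE_FAST i → i=3. Stack: []
LOAD_FAST i → push 3. Stack: [3]
LOAD_CONST → push 5. Stack: [3, 5]
COMPARE_OP bool(<) → 3 vs 5 = True. Stack: [True]
POP_JUMP_IF_FALSE → pop True; no jump. Stack: []
LOAD_FAST_LOAD_FAST n,a → push 7,10. Stack: [7, 10]
BINARY_OP % → 7 % 10 = 7. Stack: [7]
STORE_FAST n → n=7. Stack: []
LOAD_FAST i → push 3. Stack: [3]
LOAD_CONST → push 1. Stack: [3, 1]
BINARY_OP + → 3 + 1 = 4. Stack: [4]
STORE_FAST i → i=4. Stack: []
LOAD_FAST i → push 4. Stack: [4]
LOAD_CONST → push 5. Stack: [4, 5]
COMPARE_OP bool(<) → 4 vs 5 = True. Stack: [True]
POP_JUMP_IF_FALSE → pop True; no jump. Stack: []
LOAD_FAST_LOAD_FAST n,a → push 7,10. Stack: [7, 10]
BINARY_OP % → 7 % 10 = 7. Stack: [7]
STORE_FAST n → n=7. Stack: []
LOAD_FAST i → push 4. Stack: [4]
LOAD_CONST → push 1. Stack: [4, 1]
BINARY_OP + → 4 + 1 = 5. Stack: [5]
STORE_FAST i → i=5. Stack: []
LOAD_FAST i → push 5. Stack: [5]
LOAD_CONST → push 5. Stack: [5, 5]
COMPARE_OP bool(<) → 5 vs 5 = False. Stack: [False]
POP_JUMP_IF_FALSE → pop False; jump. Stack: []
LOAD_FAST n → push 7. Stack: [7]
RETURN_VALUE → return 7.

7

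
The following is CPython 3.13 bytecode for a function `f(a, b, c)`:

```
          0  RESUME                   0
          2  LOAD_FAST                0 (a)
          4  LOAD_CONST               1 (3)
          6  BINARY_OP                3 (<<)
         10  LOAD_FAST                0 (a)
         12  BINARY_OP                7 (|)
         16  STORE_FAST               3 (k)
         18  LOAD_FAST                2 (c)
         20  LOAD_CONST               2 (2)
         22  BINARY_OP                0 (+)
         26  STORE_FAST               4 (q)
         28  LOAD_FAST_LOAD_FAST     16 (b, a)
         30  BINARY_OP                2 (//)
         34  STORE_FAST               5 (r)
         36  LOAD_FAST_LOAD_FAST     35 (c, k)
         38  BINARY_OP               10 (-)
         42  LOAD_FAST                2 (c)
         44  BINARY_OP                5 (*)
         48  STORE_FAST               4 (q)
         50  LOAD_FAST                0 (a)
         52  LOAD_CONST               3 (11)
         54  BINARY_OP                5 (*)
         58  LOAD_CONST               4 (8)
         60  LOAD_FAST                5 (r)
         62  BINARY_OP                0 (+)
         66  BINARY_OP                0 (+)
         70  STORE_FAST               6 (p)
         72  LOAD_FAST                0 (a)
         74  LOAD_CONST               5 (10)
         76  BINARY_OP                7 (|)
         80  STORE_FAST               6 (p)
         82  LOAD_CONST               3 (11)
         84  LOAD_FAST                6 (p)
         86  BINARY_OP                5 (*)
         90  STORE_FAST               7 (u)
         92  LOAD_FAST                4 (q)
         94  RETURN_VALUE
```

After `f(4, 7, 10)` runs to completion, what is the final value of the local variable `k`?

36

LOAD_FAST a → push 4. Stack: [4]
LOAD_CONST → push 3. Stack: [4, 3]
BINARY_OP << → 4 << 3 = 32. Stack: [32]
LOAD_FAST a → push 4. Stack: [32, 4]
BINARY_OP | → 32 | 4 = 36. Stack: [36]
STORE_FAST k → k=36. Stack: []
LOAD_FAST c → push 10. Stack: [10]
LOAD_CONST → push 2. Stack: [10, 2]
BINARY_OP + → 10 + 2 = 12. Stack: [12]
STORE_FAST q → q=12. Stack: []
LOAD_FAST_LOAD_FAST b,a → push 7,4. Stack: [7, 4]
BINARY_OP // → 7 // 4 = 1. Stack: [1]
STORE_FAST r → r=1. Stack: []
LOAD_FAST_LOAD_FAST c,k → push 10,36. Stack: [10, 36]
BINARY_OP - → 10 - 36 = -26. Stack: [-26]
LOAD_FAST c → push 10. Stack: [-26, 10]
BINARY_OP * → -26 * 10 = -260. Stack: [-260]
STORE_FAST q → q=-260. Stack: []
LOAD_FAST a → push 4. Stack: [4]
LOAD_CONST → push 11. Stack: [4, 11]
BINARY_OP * → 4 * 11 = 44. Stack: [44]
LOAD_CONST → push 8. Stack: [44, 8]
LOAD_FAST r → push 1. Stack: [44, 8, 1]
BINARY_OP + → 8 + 1 = 9. Stack: [44, 9]
BINARY_OP + → 44 + 9 = 53. Stack: [53]
STORE_FAST p → p=53. Stack: []
LOAD_FAST a → push 4. Stack: [4]
LOAD_CONST → push 10. Stack: [4, 10]
BINARY_OP | → 4 | 10 = 14. Stack: [14]
STORE_FAST p → p=14. Stack: []
LOAD_CONST → push 11. Stack: [11]
LOAD_FAST p → push 14. Stack: [11, 14]
BINARY_OP * → 11 * 14 = 154. Stack: [154]
STORE_FAST u → u=154. Stack: []
LOAD_FAST q → push -260. Stack: [-260]
RETURN_VALUE → return -260.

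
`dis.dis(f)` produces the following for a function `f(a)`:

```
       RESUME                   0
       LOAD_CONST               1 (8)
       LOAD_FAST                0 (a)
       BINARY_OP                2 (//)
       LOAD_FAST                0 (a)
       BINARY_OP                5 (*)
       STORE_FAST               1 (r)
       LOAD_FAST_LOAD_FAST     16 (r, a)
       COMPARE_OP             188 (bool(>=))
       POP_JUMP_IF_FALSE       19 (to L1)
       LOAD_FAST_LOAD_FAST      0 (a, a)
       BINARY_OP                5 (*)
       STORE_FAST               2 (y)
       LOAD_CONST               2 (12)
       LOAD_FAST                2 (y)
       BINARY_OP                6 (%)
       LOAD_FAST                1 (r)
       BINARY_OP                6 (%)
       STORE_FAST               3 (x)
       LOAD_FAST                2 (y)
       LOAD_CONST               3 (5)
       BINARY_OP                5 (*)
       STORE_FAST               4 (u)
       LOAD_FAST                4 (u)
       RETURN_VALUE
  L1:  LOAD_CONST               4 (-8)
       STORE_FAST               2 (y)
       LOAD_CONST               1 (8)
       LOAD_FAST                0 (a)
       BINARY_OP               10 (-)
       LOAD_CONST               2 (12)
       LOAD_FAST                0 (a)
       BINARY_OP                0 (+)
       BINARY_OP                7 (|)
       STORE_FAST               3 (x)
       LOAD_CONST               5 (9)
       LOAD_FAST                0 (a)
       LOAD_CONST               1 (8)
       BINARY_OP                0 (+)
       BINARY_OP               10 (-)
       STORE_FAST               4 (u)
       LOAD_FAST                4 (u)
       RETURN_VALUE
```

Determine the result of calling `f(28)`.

-27

LOAD_CONST → push 8. Stack: [8]
LOAD_FAST a → push 28. Stack: [8, 28]
BINARY_OP // → 8 // 28 = 0. Stack: [0]
LOAD_FAST a → push 28. Stack: [0, 28]
BINARY_OP * → 0 * 28 = 0. Stack: [0]
STORE_FAST r → r=0. Stack: []
LOAD_FAST_LOAD_FAST r,a → push 0,28. Stack: [0, 28]
COMPARE_OP bool(>=) → 0 vs 28 = False. Stack: [False]
POP_JUMP_IF_FALSE → pop False; jump. Stack: []
LOAD_CONST → push -8. Stack: [-8]
STORE_FAST y → y=-8. Stack: []
LOAD_CONST → push 8. Stack: [8]
LOAD_FAST a → push 28. Stack: [8, 28]
BINARY_OP - → 8 - 28 = -20. Stack: [-20]
LOAD_CONST → push 12. Stack: [-20, 12]
LOAD_FAST a → push 28. Stack: [-20, 12, 28]
BINARY_OP + → 12 + 28 = 40. Stack: [-20, 40]
BINARY_OP | → -20 | 40 = -20. Stack: [-20]
STORE_FAST x → x=-20. Stack: []
LOAD_CONST → push 9. Stack: [9]
LOAD_FAST a → push 28. Stack: [9, 28]
LOAD_CONST → push 8. Stack: [9, 28, 8]
BINARY_OP + → 28 + 8 = 36. Stack: [9, 36]
BINARY_OP - → 9 - 36 = -27. Stack: [-27]
STORE_FAST u → u=-27. Stack: []
LOAD_FAST u → push -27. Stack: [-27]
RETURN_VALUE → return -27.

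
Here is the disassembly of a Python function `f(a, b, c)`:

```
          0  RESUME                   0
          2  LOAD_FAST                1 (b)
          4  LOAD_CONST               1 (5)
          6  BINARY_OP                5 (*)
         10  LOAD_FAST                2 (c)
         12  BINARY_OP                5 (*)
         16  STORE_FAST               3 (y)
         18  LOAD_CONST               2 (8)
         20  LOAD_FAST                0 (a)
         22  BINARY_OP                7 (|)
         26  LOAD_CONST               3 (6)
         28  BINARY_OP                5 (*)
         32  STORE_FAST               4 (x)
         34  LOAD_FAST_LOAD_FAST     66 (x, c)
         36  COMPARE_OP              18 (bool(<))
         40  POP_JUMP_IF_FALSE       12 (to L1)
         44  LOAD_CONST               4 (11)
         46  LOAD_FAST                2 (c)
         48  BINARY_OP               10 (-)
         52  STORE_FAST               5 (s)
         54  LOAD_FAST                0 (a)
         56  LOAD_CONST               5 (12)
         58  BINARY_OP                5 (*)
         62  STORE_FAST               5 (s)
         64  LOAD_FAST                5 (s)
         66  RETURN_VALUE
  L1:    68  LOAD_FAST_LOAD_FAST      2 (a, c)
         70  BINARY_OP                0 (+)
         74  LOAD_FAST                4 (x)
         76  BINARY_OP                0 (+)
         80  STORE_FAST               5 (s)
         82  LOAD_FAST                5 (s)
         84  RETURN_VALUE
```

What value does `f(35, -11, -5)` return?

288

LOAD_FAST b → push -11. Stack: [-11]
LOAD_CONST → push 5. Stack: [-11, 5]
BINARY_OP * → -11 * 5 = -55. Stack: [-55]
LOAD_FAST c → push -5. Stack: [-55, -5]
BINARY_OP * → -55 * -5 = 275. Stack: [275]
STORE_FAST y → y=275. Stack: []
LOAD_CONST → push 8. Stack: [8]
LOAD_FAST a → push 35. Stack: [8, 35]
BINARY_OP | → 8 | 35 = 43. Stack: [43]
LOAD_CONST → push 6. Stack: [43, 6]
BINARY_OP * → 43 * 6 = 258. Stack: [258]
STORE_FAST x → x=258. Stack: []
LOAD_FAST_LOAD_FAST x,c → push 258,-5. Stack: [258, -5]
COMPARE_OP bool(<) → 258 vs -5 = False. Stack: [False]
POP_JUMP_IF_FALSE → pop False; jump. Stack: []
LOAD_FAST_LOAD_FAST a,c → push 35,-5. Stack: [35, -5]
BINARY_OP + → 35 + -5 = 30. Stack: [30]
LOAD_FAST x → push 258. Stack: [30, 258]
BINARY_OP + → 30 + 258 = 288. Stack: [288]
STORE_FAST s → s=288. Stack: []
LOAD_FAST s → push 288. Stack: [288]
RETURN_VALUE → return 288.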